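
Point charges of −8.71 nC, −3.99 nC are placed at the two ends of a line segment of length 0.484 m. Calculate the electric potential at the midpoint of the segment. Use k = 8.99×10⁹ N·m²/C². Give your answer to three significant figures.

-472 V

The total potential is the scalar sum of each charge's contribution, V = Σ kqᵢ/rᵢ.
Each charge is 0.242 m from the midpoint.
V = k[(-8.71×10⁻⁹)/(0.242) + (-3.99×10⁻⁹)/(0.242)] = -472 V.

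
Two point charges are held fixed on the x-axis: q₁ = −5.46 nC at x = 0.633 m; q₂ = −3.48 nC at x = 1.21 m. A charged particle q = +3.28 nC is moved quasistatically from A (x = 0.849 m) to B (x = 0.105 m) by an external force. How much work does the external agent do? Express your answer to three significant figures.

For quasistatic motion the external work equals the change in potential energy: W_ext = qΔV = q(V_B − V_A).
At A: distances to the source charges are 0.216 m, 0.361 m; V_A = Σ kqᵢ/rᵢ = -314 V.
At B: distances to the source charges are 0.528 m, 1.10 m; V_B = Σ kqᵢ/rᵢ = -121 V.
ΔV = V_B − V_A = 193 V.
W_ext = qΔV = (3.28×10⁻⁹ C)(193 V) = 6.32×10⁻⁷ J.

6.32×10⁻⁷ J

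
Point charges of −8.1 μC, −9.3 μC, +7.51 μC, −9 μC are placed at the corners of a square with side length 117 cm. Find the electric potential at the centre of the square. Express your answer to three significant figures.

Electric potential is a scalar, so the contributions from each charge add algebraically: V = Σ kqᵢ/rᵢ.
The distance from each corner to the centre is a√2/2 = 0.827 m.
V = k[(-8.10×10⁻⁶)/(0.827) + (-9.30×10⁻⁶)/(0.827) + (7.51×10⁻⁶)/(0.827) + (-9.00×10⁻⁶)/(0.827)] = -2.05×10⁵ V.

-2.05×10⁵ V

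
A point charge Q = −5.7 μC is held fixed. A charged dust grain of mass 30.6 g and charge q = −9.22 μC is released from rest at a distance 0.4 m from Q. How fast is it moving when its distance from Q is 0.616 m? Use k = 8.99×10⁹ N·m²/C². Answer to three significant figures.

Only the electrostatic force acts, so mechanical energy is conserved: ½mv² = U₁ − U₂ = kQq(1/r₁ − 1/r₂).
U₁ − U₂ = (8.99×10⁹ N·m²/C²)(-5.70×10⁻⁶ C)(-9.22×10⁻⁶ C)(1/0.400 − 1/0.616) = 0.414 J.
v = √(2·0.414/0.0306) = 5.20 m/s.

5.20 m/s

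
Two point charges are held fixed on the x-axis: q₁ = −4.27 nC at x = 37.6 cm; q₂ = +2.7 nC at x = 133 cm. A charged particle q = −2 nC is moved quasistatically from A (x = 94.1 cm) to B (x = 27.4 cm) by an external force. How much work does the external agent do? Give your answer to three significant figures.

For quasistatic motion the external work equals the change in potential energy: W_ext = qΔV = q(V_B − V_A).
At A: distances to the source charges are 0.565 m, 0.389 m; V_A = Σ kqᵢ/rᵢ = -5.54 V.
At B: distances to the source charges are 0.102 m, 1.06 m; V_B = Σ kqᵢ/rᵢ = -353 V.
ΔV = V_B − V_A = -348 V.
W_ext = qΔV = (-2.00×10⁻⁹ C)(-348 V) = 6.96×10⁻⁷ J.

6.96×10⁻⁷ J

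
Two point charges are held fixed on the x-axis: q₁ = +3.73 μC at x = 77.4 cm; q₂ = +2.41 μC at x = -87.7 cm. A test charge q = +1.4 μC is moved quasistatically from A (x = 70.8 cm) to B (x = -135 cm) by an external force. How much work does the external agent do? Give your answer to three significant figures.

-0.644 J

For quasistatic motion the external work equals the change in potential energy: W_ext = qΔV = q(V_B − V_A).
At A: distances to the source charges are 0.0660 m, 1.58 m; V_A = Σ kqᵢ/rᵢ = 5.22×10⁵ V.
At B: distances to the source charges are 2.12 m, 0.473 m; V_B = Σ kqᵢ/rᵢ = 6.16×10⁴ V.
ΔV = V_B − V_A = -4.60×10⁵ V.
W_ext = qΔV = (1.40×10⁻⁶ C)(-4.60×10⁵ V) = -0.644 J.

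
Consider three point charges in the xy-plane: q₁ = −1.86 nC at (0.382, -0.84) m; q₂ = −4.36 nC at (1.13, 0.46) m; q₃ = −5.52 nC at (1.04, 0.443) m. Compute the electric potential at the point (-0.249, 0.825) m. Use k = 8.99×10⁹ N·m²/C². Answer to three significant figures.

The total potential is the scalar sum of each charge's contribution, V = Σ kqᵢ/rᵢ.
Distances from the field point to each charge: r₁ = 1.78 m, r₂ = 1.43 m, r₃ = 1.34 m.
V = k[(-1.86×10⁻⁹)/(1.78) + (-4.36×10⁻⁹)/(1.43) + (-5.52×10⁻⁹)/(1.34)] = -73.8 V.

-73.8 V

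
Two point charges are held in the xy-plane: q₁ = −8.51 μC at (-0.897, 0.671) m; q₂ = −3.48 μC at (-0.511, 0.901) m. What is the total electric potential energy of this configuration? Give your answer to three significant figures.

0.593 J

The assembly work is the sum of pairwise potential energies, U = Σ_{i<j} kqᵢqⱼ/rᵢⱼ.
Pair separations: r₁₂ = 0.449 m.
U = (0.593) = 0.593 J.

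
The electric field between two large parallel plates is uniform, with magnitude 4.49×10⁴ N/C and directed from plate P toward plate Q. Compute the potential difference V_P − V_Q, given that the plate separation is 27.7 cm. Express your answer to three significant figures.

In a uniform field, potential decreases in the direction of E: ΔV = −E·d for a displacement d parallel to E.
Going from Q to P is a displacement of 27.7 cm opposite to the field, so V_P − V_Q = +Ed = 1.24×10⁴ V.

1.24×10⁴ V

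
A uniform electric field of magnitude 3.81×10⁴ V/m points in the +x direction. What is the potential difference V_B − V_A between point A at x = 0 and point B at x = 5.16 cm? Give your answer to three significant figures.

In a uniform field, potential decreases in the direction of E: V_B − V_A = −E·Δx.
V_B − V_A = −(3.81×10⁴ V/m)(0.0516 m) = -1970 V.

-1970 V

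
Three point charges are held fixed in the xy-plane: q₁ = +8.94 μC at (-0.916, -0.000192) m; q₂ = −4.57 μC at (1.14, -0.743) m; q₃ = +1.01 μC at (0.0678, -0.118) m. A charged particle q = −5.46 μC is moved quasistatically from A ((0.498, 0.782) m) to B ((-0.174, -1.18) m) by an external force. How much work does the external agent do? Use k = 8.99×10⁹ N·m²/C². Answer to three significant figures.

For quasistatic motion the external work equals the change in potential energy: W_ext = qΔV = q(V_B − V_A).
At A: distances to the source charges are 1.62 m, 1.65 m, 0.998 m; V_A = Σ kqᵢ/rᵢ = 3.40×10⁴ V.
At B: distances to the source charges are 1.39 m, 1.38 m, 1.09 m; V_B = Σ kqᵢ/rᵢ = 3.63×10⁴ V.
ΔV = V_B − V_A = 2320 V.
W_ext = qΔV = (-5.46×10⁻⁶ C)(2320 V) = -0.0127 J.

-0.0127 J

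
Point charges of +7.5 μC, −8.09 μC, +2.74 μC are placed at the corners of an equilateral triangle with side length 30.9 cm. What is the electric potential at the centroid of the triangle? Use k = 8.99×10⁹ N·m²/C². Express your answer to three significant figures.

1.08×10⁵ V

Electric potential is a scalar, so the contributions from each charge add algebraically: V = Σ kqᵢ/rᵢ.
The distance from each vertex to the centroid is a/√3 = 0.178 m.
V = k[(7.50×10⁻⁶)/(0.178) + (-8.09×10⁻⁶)/(0.178) + (2.74×10⁻⁶)/(0.178)] = 1.08×10⁵ V.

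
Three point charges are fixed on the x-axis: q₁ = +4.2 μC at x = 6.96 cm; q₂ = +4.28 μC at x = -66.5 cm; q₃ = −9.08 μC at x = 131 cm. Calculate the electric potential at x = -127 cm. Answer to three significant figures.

Electric potential is a scalar, so the contributions from each charge add algebraically: V = Σ kqᵢ/rᵢ.
Distances from the field point to each charge: r₁ = 1.34 m, r₂ = 0.605 m, r₃ = 2.58 m.
V = k[(4.20×10⁻⁶)/(1.34) + (4.28×10⁻⁶)/(0.605) + (-9.08×10⁻⁶)/(2.58)] = 6.01×10⁴ V.

6.01×10⁴ V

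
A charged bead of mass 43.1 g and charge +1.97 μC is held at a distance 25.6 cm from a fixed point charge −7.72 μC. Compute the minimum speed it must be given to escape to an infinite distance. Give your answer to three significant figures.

4.98 m/s

To just escape, total mechanical energy must reach zero at infinity: ½mv²_min + U = 0, so ½mv²_min = −U = |kQq|/r.
|U| = |kQq|/r = (8.99×10⁹ N·m²/C²)(7.72×10⁻⁶)(1.97×10⁻⁶)/(0.256) = 0.534 J.
v_min = √(2|U|/m) = √(2·0.534/0.0431) = 4.98 m/s.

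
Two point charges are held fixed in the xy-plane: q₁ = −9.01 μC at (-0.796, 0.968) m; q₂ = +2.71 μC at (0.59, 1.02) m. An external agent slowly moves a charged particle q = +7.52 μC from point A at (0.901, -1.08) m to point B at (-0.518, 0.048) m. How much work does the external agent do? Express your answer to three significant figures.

For quasistatic motion the external work equals the change in potential energy: W_ext = qΔV = q(V_B − V_A).
At A: distances to the source charges are 2.66 m, 2.12 m; V_A = Σ kqᵢ/rᵢ = -1.90×10⁴ V.
At B: distances to the source charges are 0.961 m, 1.47 m; V_B = Σ kqᵢ/rᵢ = -6.78×10⁴ V.
ΔV = V_B − V_A = -4.88×10⁴ V.
W_ext = qΔV = (7.52×10⁻⁶ C)(-4.88×10⁴ V) = -0.367 J.

-0.367 J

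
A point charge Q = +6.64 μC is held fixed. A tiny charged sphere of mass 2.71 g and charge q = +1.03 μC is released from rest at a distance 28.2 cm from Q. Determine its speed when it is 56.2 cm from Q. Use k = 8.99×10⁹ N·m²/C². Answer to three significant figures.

Only the electrostatic force acts, so mechanical energy is conserved: ½mv² = U₁ − U₂ = kQq(1/r₁ − 1/r₂).
U₁ − U₂ = (8.99×10⁹ N·m²/C²)(6.64×10⁻⁶ C)(1.03×10⁻⁶ C)(1/0.282 − 1/0.562) = 0.109 J.
v = √(2·0.109/2.71×10⁻³) = 8.95 m/s.

8.95 m/s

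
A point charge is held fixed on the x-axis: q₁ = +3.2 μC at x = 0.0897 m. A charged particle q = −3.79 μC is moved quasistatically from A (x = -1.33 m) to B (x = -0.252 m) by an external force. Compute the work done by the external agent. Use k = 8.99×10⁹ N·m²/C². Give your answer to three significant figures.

-0.242 J

For quasistatic motion the external work equals the change in potential energy: W_ext = qΔV = q(V_B − V_A).
At A: distance to the source charge is 1.42 m; V_A = kq₁/r = 2.03×10⁴ V.
At B: distance to the source charge is 0.342 m; V_B = kq₁/r = 8.42×10⁴ V.
ΔV = V_B − V_A = 6.39×10⁴ V.
W_ext = qΔV = (-3.79×10⁻⁶ C)(6.39×10⁴ V) = -0.242 J.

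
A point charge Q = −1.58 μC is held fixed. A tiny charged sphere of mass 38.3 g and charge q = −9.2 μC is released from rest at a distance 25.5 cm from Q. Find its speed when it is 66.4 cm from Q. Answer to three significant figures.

Only the electrostatic force acts, so mechanical energy is conserved: ½mv² = U₁ − U₂ = kQq(1/r₁ − 1/r₂).
U₁ − U₂ = (8.99×10⁹ N·m²/C²)(-1.58×10⁻⁶ C)(-9.20×10⁻⁶ C)(1/0.255 − 1/0.664) = 0.316 J.
v = √(2·0.316/0.0383) = 4.06 m/s.

4.06 m/s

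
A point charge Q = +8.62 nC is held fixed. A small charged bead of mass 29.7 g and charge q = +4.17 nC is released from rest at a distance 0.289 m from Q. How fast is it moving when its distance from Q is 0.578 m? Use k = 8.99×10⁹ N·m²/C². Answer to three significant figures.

Only the electrostatic force acts, so mechanical energy is conserved: ½mv² = U₁ − U₂ = kQq(1/r₁ − 1/r₂).
U₁ − U₂ = (8.99×10⁹ N·m²/C²)(8.62×10⁻⁹ C)(4.17×10⁻⁹ C)(1/0.289 − 1/0.578) = 5.59×10⁻⁷ J.
v = √(2·5.59×10⁻⁷/0.0297) = 6.14×10⁻³ m/s.

6.14×10⁻³ m/s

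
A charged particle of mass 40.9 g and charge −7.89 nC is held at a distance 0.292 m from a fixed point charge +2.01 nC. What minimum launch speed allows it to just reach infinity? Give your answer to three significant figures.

4.89×10⁻³ m/s

To just escape, total mechanical energy must reach zero at infinity: ½mv²_min + U = 0, so ½mv²_min = −U = |kQq|/r.
|U| = |kQq|/r = (8.99×10⁹ N·m²/C²)(2.01×10⁻⁹)(7.89×10⁻⁹)/(0.292) = 4.88×10⁻⁷ J.
v_min = √(2|U|/m) = √(2·4.88×10⁻⁷/0.0409) = 4.89×10⁻³ m/s.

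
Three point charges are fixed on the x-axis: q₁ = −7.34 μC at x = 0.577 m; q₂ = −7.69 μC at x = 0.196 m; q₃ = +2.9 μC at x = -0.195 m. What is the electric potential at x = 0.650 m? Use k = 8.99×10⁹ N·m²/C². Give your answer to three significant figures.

-1.03×10⁶ V

Electric potential is a scalar, so the contributions from each charge add algebraically: V = Σ kqᵢ/rᵢ.
Distances from the field point to each charge: r₁ = 0.0730 m, r₂ = 0.454 m, r₃ = 0.845 m.
V = k[(-7.34×10⁻⁶)/(0.0730) + (-7.69×10⁻⁶)/(0.454) + (2.90×10⁻⁶)/(0.845)] = -1.03×10⁶ V.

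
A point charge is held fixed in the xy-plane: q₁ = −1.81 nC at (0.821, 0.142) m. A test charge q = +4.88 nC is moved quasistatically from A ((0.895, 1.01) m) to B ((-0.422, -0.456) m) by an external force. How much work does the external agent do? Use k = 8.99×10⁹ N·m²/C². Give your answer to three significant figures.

3.36×10⁻⁸ J

For quasistatic motion the external work equals the change in potential energy: W_ext = qΔV = q(V_B − V_A).
At A: distance to the source charge is 0.871 m; V_A = kq₁/r = -18.7 V.
At B: distance to the source charge is 1.38 m; V_B = kq₁/r = -11.8 V.
ΔV = V_B − V_A = 6.88 V.
W_ext = qΔV = (4.88×10⁻⁹ C)(6.88 V) = 3.36×10⁻⁸ J.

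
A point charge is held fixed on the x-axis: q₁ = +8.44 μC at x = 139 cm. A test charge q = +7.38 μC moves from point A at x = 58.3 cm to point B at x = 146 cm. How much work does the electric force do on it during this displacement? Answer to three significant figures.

-7.31 J

The work done by the electric force is W_field = −ΔU = −q(V_B − V_A) = q(V_A − V_B).
At A: distance to the source charge is 0.807 m; V_A = kq₁/r = 9.40×10⁴ V.
At B: distance to the source charge is 0.0700 m; V_B = kq₁/r = 1.08×10⁶ V.
ΔV = V_B − V_A = 9.90×10⁵ V.
W_field = −qΔV = −(7.38×10⁻⁶ C)(9.90×10⁵ V) = -7.31 J.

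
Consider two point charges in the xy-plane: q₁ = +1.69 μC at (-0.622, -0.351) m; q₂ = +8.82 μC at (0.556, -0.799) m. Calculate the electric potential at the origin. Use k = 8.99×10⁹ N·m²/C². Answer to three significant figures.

Electric potential is a scalar, so the contributions from each charge add algebraically: V = Σ kqᵢ/rᵢ.
Distances from the field point to each charge: r₁ = 0.714 m, r₂ = 0.973 m.
V = k[(1.69×10⁻⁶)/(0.714) + (8.82×10⁻⁶)/(0.973)] = 1.03×10⁵ V.

1.03×10⁵ V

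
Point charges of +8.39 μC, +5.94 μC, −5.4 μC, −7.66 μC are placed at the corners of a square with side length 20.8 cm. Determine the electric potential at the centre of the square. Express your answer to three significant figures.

7.76×10⁴ V

Electric potential is a scalar, so the contributions from each charge add algebraically: V = Σ kqᵢ/rᵢ.
The distance from each corner to the centre is a√2/2 = 0.147 m.
V = k[(8.39×10⁻⁶)/(0.147) + (5.94×10⁻⁶)/(0.147) + (-5.40×10⁻⁶)/(0.147) + (-7.66×10⁻⁶)/(0.147)] = 7.76×10⁴ V.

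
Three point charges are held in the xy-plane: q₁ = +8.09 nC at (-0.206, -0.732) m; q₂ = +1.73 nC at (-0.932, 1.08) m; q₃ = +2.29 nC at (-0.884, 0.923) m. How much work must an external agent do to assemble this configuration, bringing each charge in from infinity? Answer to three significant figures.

The assembly work is the sum of pairwise potential energies, U = Σ_{i<j} kqᵢqⱼ/rᵢⱼ.
Pair separations: r₁₂ = 1.95 m, r₁₃ = 1.79 m, r₂₃ = 0.164 m.
U = (6.45×10⁻⁸) + (9.31×10⁻⁸) + (2.17×10⁻⁷) = 3.75×10⁻⁷ J.

3.75×10⁻⁷ J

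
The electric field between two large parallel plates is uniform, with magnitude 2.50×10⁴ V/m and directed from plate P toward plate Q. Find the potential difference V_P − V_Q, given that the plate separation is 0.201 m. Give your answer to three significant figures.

In a uniform field, potential decreases in the direction of E: ΔV = −E·d for a displacement d parallel to E.
Going from Q to P is a displacement of 0.201 m opposite to the field, so V_P − V_Q = +Ed = 5020 V.

5020 V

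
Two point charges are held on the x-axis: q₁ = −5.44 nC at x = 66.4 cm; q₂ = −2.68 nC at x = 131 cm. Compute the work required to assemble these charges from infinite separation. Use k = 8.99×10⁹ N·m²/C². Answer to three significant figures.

The work to assemble the configuration equals its total potential energy, U = Σ kqᵢqⱼ/rᵢⱼ over all pairs.
Pair separations: r₁₂ = 0.646 m.
U = (2.03×10⁻⁷) = 2.03×10⁻⁷ J.

2.03×10⁻⁷ J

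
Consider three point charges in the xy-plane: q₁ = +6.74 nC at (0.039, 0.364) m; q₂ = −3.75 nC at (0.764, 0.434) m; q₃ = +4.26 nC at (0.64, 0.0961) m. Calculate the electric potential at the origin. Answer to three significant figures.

The total potential is the scalar sum of each charge's contribution, V = Σ kqᵢ/rᵢ.
Distances from the field point to each charge: r₁ = 0.366 m, r₂ = 0.879 m, r₃ = 0.647 m.
V = k[(6.74×10⁻⁹)/(0.366) + (-3.75×10⁻⁹)/(0.879) + (4.26×10⁻⁹)/(0.647)] = 186 V.

186 V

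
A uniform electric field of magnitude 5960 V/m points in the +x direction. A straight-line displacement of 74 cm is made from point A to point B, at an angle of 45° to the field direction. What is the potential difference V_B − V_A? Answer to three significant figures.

-3120 V

Only the component of displacement along E changes the potential: ΔV = −E·d·cosθ.
ΔV = −(5960 V/m)(0.740 m)cos45° = -3120 V.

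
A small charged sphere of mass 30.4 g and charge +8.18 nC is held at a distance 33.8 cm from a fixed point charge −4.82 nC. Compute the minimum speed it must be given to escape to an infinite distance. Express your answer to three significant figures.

To just escape, total mechanical energy must reach zero at infinity: ½mv²_min + U = 0, so ½mv²_min = −U = |kQq|/r.
|U| = |kQq|/r = (8.99×10⁹ N·m²/C²)(4.82×10⁻⁹)(8.18×10⁻⁹)/(0.338) = 1.05×10⁻⁶ J.
v_min = √(2|U|/m) = √(2·1.05×10⁻⁶/0.0304) = 8.31×10⁻³ m/s.

8.31×10⁻³ m/s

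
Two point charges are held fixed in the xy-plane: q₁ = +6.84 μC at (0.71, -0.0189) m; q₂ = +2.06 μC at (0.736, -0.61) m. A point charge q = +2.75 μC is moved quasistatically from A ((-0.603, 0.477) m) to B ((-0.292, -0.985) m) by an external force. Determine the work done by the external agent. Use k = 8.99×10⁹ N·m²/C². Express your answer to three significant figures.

0.0180 J

For quasistatic motion the external work equals the change in potential energy: W_ext = qΔV = q(V_B − V_A).
At A: distances to the source charges are 1.40 m, 1.72 m; V_A = Σ kqᵢ/rᵢ = 5.46×10⁴ V.
At B: distances to the source charges are 1.39 m, 1.09 m; V_B = Σ kqᵢ/rᵢ = 6.11×10⁴ V.
ΔV = V_B − V_A = 6550 V.
W_ext = qΔV = (2.75×10⁻⁶ C)(6550 V) = 0.0180 J.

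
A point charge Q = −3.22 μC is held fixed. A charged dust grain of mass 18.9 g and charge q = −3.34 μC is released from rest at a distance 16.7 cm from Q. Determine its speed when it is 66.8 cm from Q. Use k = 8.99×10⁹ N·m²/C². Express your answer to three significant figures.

Only the electrostatic force acts, so mechanical energy is conserved: ½mv² = U₁ − U₂ = kQq(1/r₁ − 1/r₂).
U₁ − U₂ = (8.99×10⁹ N·m²/C²)(-3.22×10⁻⁶ C)(-3.34×10⁻⁶ C)(1/0.167 − 1/0.668) = 0.434 J.
v = √(2·0.434/0.0189) = 6.78 m/s.

6.78 m/s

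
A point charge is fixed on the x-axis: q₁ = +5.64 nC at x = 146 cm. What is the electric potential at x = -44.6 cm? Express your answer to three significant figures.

The total potential is the scalar sum of each charge's contribution, V = Σ kqᵢ/rᵢ.
V = k[(5.64×10⁻⁹)/(1.91)] = 26.6 V.

26.6 V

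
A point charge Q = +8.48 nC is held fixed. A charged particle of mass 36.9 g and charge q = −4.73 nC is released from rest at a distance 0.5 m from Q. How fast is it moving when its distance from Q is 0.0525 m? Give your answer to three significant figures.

0.0183 m/s

Only the electrostatic force acts, so mechanical energy is conserved: ½mv² = U₁ − U₂ = kQq(1/r₁ − 1/r₂).
U₁ − U₂ = (8.99×10⁹ N·m²/C²)(8.48×10⁻⁹ C)(-4.73×10⁻⁹ C)(1/0.500 − 1/0.0525) = 6.15×10⁻⁶ J.
v = √(2·6.15×10⁻⁶/0.0369) = 0.0183 m/s.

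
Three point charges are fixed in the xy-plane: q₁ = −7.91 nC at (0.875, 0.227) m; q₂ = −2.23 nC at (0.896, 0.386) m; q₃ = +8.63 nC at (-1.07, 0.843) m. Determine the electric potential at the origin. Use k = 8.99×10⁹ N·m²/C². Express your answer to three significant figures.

Electric potential is a scalar, so the contributions from each charge add algebraically: V = Σ kqᵢ/rᵢ.
Distances from the field point to each charge: r₁ = 0.904 m, r₂ = 0.976 m, r₃ = 1.36 m.
V = k[(-7.91×10⁻⁹)/(0.904) + (-2.23×10⁻⁹)/(0.976) + (8.63×10⁻⁹)/(1.36)] = -42.3 V.

-42.3 V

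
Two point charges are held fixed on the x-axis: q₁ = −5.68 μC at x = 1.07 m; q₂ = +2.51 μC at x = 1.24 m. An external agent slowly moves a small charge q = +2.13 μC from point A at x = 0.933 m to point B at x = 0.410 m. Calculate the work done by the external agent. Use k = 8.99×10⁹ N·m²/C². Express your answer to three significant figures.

0.530 J

For quasistatic motion the external work equals the change in potential energy: W_ext = qΔV = q(V_B − V_A).
At A: distances to the source charges are 0.137 m, 0.307 m; V_A = Σ kqᵢ/rᵢ = -2.99×10⁵ V.
At B: distances to the source charges are 0.660 m, 0.830 m; V_B = Σ kqᵢ/rᵢ = -5.02×10⁴ V.
ΔV = V_B − V_A = 2.49×10⁵ V.
W_ext = qΔV = (2.13×10⁻⁶ C)(2.49×10⁵ V) = 0.530 J.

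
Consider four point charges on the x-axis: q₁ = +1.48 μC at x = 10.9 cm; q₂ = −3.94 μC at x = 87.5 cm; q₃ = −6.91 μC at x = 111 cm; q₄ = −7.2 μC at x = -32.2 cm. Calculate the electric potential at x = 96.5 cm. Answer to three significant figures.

-8.57×10⁵ V

Electric potential is a scalar, so the contributions from each charge add algebraically: V = Σ kqᵢ/rᵢ.
Distances from the field point to each charge: r₁ = 0.856 m, r₂ = 0.0900 m, r₃ = 0.145 m, r₄ = 1.29 m.
V = k[(1.48×10⁻⁶)/(0.856) + (-3.94×10⁻⁶)/(0.0900) + (-6.91×10⁻⁶)/(0.145) + (-7.20×10⁻⁶)/(1.29)] = -8.57×10⁵ V.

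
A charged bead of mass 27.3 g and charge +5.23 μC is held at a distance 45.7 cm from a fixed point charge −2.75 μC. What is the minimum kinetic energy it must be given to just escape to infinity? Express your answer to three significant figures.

To just escape, total mechanical energy must reach zero at infinity: ½mv²_min + U = 0, so ½mv²_min = −U = |kQq|/r.
|U| = |kQq|/r = (8.99×10⁹ N·m²/C²)(2.75×10⁻⁶)(5.23×10⁻⁶)/(0.457) = 0.283 J.

0.283 J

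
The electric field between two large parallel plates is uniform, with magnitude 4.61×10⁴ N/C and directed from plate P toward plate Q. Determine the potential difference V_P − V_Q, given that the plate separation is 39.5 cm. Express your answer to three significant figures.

1.82×10⁴ V

In a uniform field, potential decreases in the direction of E: ΔV = −E·d for a displacement d parallel to E.
Going from Q to P is a displacement of 39.5 cm opposite to the field, so V_P − V_Q = +Ed = 1.82×10⁴ V.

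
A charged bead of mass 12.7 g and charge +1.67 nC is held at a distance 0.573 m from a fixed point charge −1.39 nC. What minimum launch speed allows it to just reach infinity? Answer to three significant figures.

2.39×10⁻³ m/s

To just escape, total mechanical energy must reach zero at infinity: ½mv²_min + U = 0, so ½mv²_min = −U = |kQq|/r.
|U| = |kQq|/r = (8.99×10⁹ N·m²/C²)(1.39×10⁻⁹)(1.67×10⁻⁹)/(0.573) = 3.64×10⁻⁸ J.
v_min = √(2|U|/m) = √(2·3.64×10⁻⁸/0.0127) = 2.39×10⁻³ m/s.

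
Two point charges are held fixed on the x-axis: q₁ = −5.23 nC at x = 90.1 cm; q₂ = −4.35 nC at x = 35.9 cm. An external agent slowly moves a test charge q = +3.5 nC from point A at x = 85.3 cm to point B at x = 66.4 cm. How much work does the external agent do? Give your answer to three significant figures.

For quasistatic motion the external work equals the change in potential energy: W_ext = qΔV = q(V_B − V_A).
At A: distances to the source charges are 0.0480 m, 0.494 m; V_A = Σ kqᵢ/rᵢ = -1060 V.
At B: distances to the source charges are 0.237 m, 0.305 m; V_B = Σ kqᵢ/rᵢ = -327 V.
ΔV = V_B − V_A = 732 V.
W_ext = qΔV = (3.50×10⁻⁹ C)(732 V) = 2.56×10⁻⁶ J.

2.56×10⁻⁶ J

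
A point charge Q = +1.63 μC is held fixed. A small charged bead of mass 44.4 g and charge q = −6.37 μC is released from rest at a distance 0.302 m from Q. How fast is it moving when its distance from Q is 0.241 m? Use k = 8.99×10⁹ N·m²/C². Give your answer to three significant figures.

1.88 m/s

Only the electrostatic force acts, so mechanical energy is conserved: ½mv² = U₁ − U₂ = kQq(1/r₁ − 1/r₂).
U₁ − U₂ = (8.99×10⁹ N·m²/C²)(1.63×10⁻⁶ C)(-6.37×10⁻⁶ C)(1/0.302 − 1/0.241) = 0.0782 J.
v = √(2·0.0782/0.0444) = 1.88 m/s.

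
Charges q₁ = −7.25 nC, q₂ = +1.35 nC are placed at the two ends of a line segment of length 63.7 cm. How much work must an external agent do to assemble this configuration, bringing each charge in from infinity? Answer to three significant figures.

-1.38×10⁻⁷ J

The assembly work is the sum of pairwise potential energies, U = Σ_{i<j} kqᵢqⱼ/rᵢⱼ.
The separation is r = 0.637 m.
U = (-1.38×10⁻⁷) = -1.38×10⁻⁷ J.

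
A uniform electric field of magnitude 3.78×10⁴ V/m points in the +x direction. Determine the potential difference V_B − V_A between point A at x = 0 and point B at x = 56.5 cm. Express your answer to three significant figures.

-2.14×10⁴ V

In a uniform field, potential decreases in the direction of E: V_B − V_A = −E·Δx.
V_B − V_A = −(3.78×10⁴ V/m)(0.565 m) = -2.14×10⁴ V.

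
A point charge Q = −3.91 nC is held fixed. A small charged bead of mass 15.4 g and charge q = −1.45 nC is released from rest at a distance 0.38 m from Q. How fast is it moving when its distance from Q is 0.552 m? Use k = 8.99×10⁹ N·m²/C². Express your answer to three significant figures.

2.33×10⁻³ m/s

Only the electrostatic force acts, so mechanical energy is conserved: ½mv² = U₁ − U₂ = kQq(1/r₁ − 1/r₂).
U₁ − U₂ = (8.99×10⁹ N·m²/C²)(-3.91×10⁻⁹ C)(-1.45×10⁻⁹ C)(1/0.380 − 1/0.552) = 4.18×10⁻⁸ J.
v = √(2·4.18×10⁻⁸/0.0154) = 2.33×10⁻³ m/s.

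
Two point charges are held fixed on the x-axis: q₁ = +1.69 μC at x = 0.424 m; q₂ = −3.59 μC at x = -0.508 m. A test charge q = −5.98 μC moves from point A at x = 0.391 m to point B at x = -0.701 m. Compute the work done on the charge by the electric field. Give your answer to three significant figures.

-3.46 J

The work done by the electric force is W_field = −ΔU = −q(V_B − V_A) = q(V_A − V_B).
At A: distances to the source charges are 0.0330 m, 0.899 m; V_A = Σ kqᵢ/rᵢ = 4.24×10⁵ V.
At B: distances to the source charges are 1.12 m, 0.193 m; V_B = Σ kqᵢ/rᵢ = -1.54×10⁵ V.
ΔV = V_B − V_A = -5.78×10⁵ V.
W_field = −qΔV = −(-5.98×10⁻⁶ C)(-5.78×10⁵ V) = -3.46 J.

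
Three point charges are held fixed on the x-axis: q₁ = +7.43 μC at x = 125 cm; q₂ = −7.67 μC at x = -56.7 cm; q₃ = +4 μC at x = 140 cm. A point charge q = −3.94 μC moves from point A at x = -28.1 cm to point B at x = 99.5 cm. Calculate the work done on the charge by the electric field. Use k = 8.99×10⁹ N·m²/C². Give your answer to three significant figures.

1.90 J

The work done by the electric force is W_field = −ΔU = −q(V_B − V_A) = q(V_A − V_B).
At A: distances to the source charges are 1.53 m, 0.286 m, 1.68 m; V_A = Σ kqᵢ/rᵢ = -1.76×10⁵ V.
At B: distances to the source charges are 0.255 m, 1.56 m, 0.405 m; V_B = Σ kqᵢ/rᵢ = 3.07×10⁵ V.
ΔV = V_B − V_A = 4.83×10⁵ V.
W_field = −qΔV = −(-3.94×10⁻⁶ C)(4.83×10⁵ V) = 1.90 J.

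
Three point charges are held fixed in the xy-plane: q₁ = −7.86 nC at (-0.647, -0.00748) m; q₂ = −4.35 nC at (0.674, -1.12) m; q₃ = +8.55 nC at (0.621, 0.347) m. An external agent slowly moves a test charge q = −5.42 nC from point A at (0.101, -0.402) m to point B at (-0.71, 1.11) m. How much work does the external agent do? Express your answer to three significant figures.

For quasistatic motion the external work equals the change in potential energy: W_ext = qΔV = q(V_B − V_A).
At A: distances to the source charges are 0.846 m, 0.919 m, 0.912 m; V_A = Σ kqᵢ/rᵢ = -41.8 V.
At B: distances to the source charges are 1.12 m, 2.62 m, 1.53 m; V_B = Σ kqᵢ/rᵢ = -27.9 V.
ΔV = V_B − V_A = 13.9 V.
W_ext = qΔV = (-5.42×10⁻⁹ C)(13.9 V) = -7.53×10⁻⁸ J.

-7.53×10⁻⁸ J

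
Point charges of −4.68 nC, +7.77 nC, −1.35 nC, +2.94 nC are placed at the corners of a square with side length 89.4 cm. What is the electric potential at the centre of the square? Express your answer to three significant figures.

66.6 V

Electric potential is a scalar, so the contributions from each charge add algebraically: V = Σ kqᵢ/rᵢ.
The distance from each corner to the centre is a√2/2 = 0.632 m.
V = k[(-4.68×10⁻⁹)/(0.632) + (7.77×10⁻⁹)/(0.632) + (-1.35×10⁻⁹)/(0.632) + (2.94×10⁻⁹)/(0.632)] = 66.6 V.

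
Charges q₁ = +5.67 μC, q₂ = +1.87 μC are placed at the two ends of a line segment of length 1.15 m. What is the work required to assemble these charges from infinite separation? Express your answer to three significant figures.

0.0829 J

The work to assemble the configuration equals its total potential energy, U = Σ kqᵢqⱼ/rᵢⱼ over all pairs.
The separation is r = 1.15 m.
U = (0.0829) = 0.0829 J.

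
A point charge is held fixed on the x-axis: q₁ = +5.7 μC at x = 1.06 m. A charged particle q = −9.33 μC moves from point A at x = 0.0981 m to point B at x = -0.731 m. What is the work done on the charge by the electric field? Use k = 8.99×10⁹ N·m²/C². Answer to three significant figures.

-0.230 J

The work done by the electric force is W_field = −ΔU = −q(V_B − V_A) = q(V_A − V_B).
At A: distance to the source charge is 0.962 m; V_A = kq₁/r = 5.33×10⁴ V.
At B: distance to the source charge is 1.79 m; V_B = kq₁/r = 2.86×10⁴ V.
ΔV = V_B − V_A = -2.47×10⁴ V.
W_field = −qΔV = −(-9.33×10⁻⁶ C)(-2.47×10⁴ V) = -0.230 J.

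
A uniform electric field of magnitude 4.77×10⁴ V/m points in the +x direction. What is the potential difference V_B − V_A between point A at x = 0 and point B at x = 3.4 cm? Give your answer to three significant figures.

-1620 V

In a uniform field, potential decreases in the direction of E: V_B − V_A = −E·Δx.
V_B − V_A = −(4.77×10⁴ V/m)(0.0340 m) = -1620 V.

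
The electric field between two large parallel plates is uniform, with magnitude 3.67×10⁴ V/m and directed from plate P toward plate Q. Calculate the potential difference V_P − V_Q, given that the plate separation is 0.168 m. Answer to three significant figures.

In a uniform field, potential decreases in the direction of E: ΔV = −E·d for a displacement d parallel to E.
Going from Q to P is a displacement of 0.168 m opposite to the field, so V_P − V_Q = +Ed = 6170 V.

6170 V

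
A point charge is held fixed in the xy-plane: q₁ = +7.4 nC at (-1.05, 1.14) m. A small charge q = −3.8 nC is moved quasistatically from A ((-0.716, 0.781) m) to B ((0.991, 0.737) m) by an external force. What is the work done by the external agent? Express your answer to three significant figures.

For quasistatic motion the external work equals the change in potential energy: W_ext = qΔV = q(V_B − V_A).
At A: distance to the source charge is 0.490 m; V_A = kq₁/r = 136 V.
At B: distance to the source charge is 2.08 m; V_B = kq₁/r = 32.0 V.
ΔV = V_B − V_A = -104 V.
W_ext = qΔV = (-3.80×10⁻⁹ C)(-104 V) = 3.94×10⁻⁷ J.

3.94×10⁻⁷ J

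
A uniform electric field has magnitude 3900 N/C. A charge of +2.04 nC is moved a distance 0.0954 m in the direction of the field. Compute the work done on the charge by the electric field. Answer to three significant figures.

The potential change for a displacement 0.0954 m in the direction of the field is ΔV = −Ed = -372 V.
W_field = −qΔV = 7.59×10⁻⁷ J.

7.59×10⁻⁷ J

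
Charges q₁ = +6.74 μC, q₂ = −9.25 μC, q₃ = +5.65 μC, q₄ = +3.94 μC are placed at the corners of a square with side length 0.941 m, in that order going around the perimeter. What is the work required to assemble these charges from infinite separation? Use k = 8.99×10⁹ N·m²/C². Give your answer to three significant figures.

-0.617 J

The assembly work is the sum of pairwise potential energies, U = Σ_{i<j} kqᵢqⱼ/rᵢⱼ.
The four side pairs have separation 0.941 m and the two diagonal pairs 1.33 m.
Summing all 6 pair terms gives U = -0.617 J.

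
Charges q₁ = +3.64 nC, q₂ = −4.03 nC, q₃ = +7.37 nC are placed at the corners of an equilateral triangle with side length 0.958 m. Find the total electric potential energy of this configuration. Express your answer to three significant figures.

-1.65×10⁻⁷ J

The work to assemble the configuration equals its total potential energy, U = Σ kqᵢqⱼ/rᵢⱼ over all pairs.
All three pair separations equal the side length, 0.958 m.
U = (-1.38×10⁻⁷) + (2.52×10⁻⁷) + (-2.79×10⁻⁷) = -1.65×10⁻⁷ J.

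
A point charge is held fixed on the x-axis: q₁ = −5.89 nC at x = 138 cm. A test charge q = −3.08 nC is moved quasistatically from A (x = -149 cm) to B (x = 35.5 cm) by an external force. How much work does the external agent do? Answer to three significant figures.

For quasistatic motion the external work equals the change in potential energy: W_ext = qΔV = q(V_B − V_A).
At A: distance to the source charge is 2.87 m; V_A = kq₁/r = -18.4 V.
At B: distance to the source charge is 1.02 m; V_B = kq₁/r = -51.7 V.
ΔV = V_B − V_A = -33.2 V.
W_ext = qΔV = (-3.08×10⁻⁹ C)(-33.2 V) = 1.02×10⁻⁷ J.

1.02×10⁻⁷ J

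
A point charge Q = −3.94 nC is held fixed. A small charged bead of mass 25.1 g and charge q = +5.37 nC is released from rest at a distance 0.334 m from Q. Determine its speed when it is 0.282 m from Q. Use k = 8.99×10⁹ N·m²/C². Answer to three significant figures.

Only the electrostatic force acts, so mechanical energy is conserved: ½mv² = U₁ − U₂ = kQq(1/r₁ − 1/r₂).
U₁ − U₂ = (8.99×10⁹ N·m²/C²)(-3.94×10⁻⁹ C)(5.37×10⁻⁹ C)(1/0.334 − 1/0.282) = 1.05×10⁻⁷ J.
v = √(2·1.05×10⁻⁷/0.0251) = 2.89×10⁻³ m/s.

2.89×10⁻³ m/s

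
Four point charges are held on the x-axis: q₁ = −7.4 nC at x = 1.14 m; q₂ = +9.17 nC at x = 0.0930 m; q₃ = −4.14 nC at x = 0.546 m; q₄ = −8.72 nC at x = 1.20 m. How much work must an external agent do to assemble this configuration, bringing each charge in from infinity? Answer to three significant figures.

The work to assemble the configuration equals its total potential energy, U = Σ kqᵢqⱼ/rᵢⱼ over all pairs.
Pair separations: r₁₂ = 1.05 m, r₁₃ = 0.594 m, r₁₄ = 0.0600 m, r₂₃ = 0.453 m, r₂₄ = 1.11 m, r₃₄ = 0.654 m.
Summing all 6 pair terms gives U = 8.64×10⁻⁶ J.

8.64×10⁻⁶ J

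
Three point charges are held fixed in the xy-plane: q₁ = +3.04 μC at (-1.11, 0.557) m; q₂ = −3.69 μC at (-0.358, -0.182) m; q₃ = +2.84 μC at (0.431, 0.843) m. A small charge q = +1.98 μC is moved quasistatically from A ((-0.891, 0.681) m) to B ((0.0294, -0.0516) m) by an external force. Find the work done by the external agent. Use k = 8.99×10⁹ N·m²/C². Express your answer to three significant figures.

For quasistatic motion the external work equals the change in potential energy: W_ext = qΔV = q(V_B − V_A).
At A: distances to the source charges are 0.252 m, 1.01 m, 1.33 m; V_A = Σ kqᵢ/rᵢ = 9.51×10⁴ V.
At B: distances to the source charges are 1.29 m, 0.409 m, 0.981 m; V_B = Σ kqᵢ/rᵢ = -3.40×10⁴ V.
ΔV = V_B − V_A = -1.29×10⁵ V.
W_ext = qΔV = (1.98×10⁻⁶ C)(-1.29×10⁵ V) = -0.255 J.

-0.255 J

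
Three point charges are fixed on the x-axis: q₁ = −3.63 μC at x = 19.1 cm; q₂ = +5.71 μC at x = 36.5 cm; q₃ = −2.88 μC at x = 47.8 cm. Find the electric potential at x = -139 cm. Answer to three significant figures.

-5250 V

Electric potential is a scalar, so the contributions from each charge add algebraically: V = Σ kqᵢ/rᵢ.
Distances from the field point to each charge: r₁ = 1.58 m, r₂ = 1.75 m, r₃ = 1.87 m.
V = k[(-3.63×10⁻⁶)/(1.58) + (5.71×10⁻⁶)/(1.75) + (-2.88×10⁻⁶)/(1.87)] = -5250 V.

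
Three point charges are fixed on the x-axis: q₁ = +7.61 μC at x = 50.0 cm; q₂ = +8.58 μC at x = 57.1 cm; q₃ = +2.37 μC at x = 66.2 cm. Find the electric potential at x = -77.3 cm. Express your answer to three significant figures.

Electric potential is a scalar, so the contributions from each charge add algebraically: V = Σ kqᵢ/rᵢ.
Distances from the field point to each charge: r₁ = 1.27 m, r₂ = 1.34 m, r₃ = 1.44 m.
V = k[(7.61×10⁻⁶)/(1.27) + (8.58×10⁻⁶)/(1.34) + (2.37×10⁻⁶)/(1.44)] = 1.26×10⁵ V.

1.26×10⁵ V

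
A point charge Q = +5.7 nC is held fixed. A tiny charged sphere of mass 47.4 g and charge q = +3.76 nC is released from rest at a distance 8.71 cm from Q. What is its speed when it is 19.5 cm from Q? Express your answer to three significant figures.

7.19×10⁻³ m/s

Only the electrostatic force acts, so mechanical energy is conserved: ½mv² = U₁ − U₂ = kQq(1/r₁ − 1/r₂).
U₁ − U₂ = (8.99×10⁹ N·m²/C²)(5.70×10⁻⁹ C)(3.76×10⁻⁹ C)(1/0.0871 − 1/0.195) = 1.22×10⁻⁶ J.
v = √(2·1.22×10⁻⁶/0.0474) = 7.19×10⁻³ m/s.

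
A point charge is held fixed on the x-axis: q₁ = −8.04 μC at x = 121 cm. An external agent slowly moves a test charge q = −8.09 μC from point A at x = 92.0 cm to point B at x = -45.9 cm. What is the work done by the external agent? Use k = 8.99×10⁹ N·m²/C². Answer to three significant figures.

For quasistatic motion the external work equals the change in potential energy: W_ext = qΔV = q(V_B − V_A).
At A: distance to the source charge is 0.290 m; V_A = kq₁/r = -2.49×10⁵ V.
At B: distance to the source charge is 1.67 m; V_B = kq₁/r = -4.33×10⁴ V.
ΔV = V_B − V_A = 2.06×10⁵ V.
W_ext = qΔV = (-8.09×10⁻⁶ C)(2.06×10⁵ V) = -1.67 J.

-1.67 J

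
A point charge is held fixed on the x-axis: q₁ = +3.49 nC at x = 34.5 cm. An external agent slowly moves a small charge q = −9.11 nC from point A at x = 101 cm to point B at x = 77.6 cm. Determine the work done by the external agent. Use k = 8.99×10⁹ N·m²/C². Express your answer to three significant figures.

-2.33×10⁻⁷ J

For quasistatic motion the external work equals the change in potential energy: W_ext = qΔV = q(V_B − V_A).
At A: distance to the source charge is 0.665 m; V_A = kq₁/r = 47.2 V.
At B: distance to the source charge is 0.431 m; V_B = kq₁/r = 72.8 V.
ΔV = V_B − V_A = 25.6 V.
W_ext = qΔV = (-9.11×10⁻⁹ C)(25.6 V) = -2.33×10⁻⁷ J.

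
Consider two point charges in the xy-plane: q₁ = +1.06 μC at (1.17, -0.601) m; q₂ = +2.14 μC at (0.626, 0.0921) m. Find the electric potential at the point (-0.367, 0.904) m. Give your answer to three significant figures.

Electric potential is a scalar, so the contributions from each charge add algebraically: V = Σ kqᵢ/rᵢ.
Distances from the field point to each charge: r₁ = 2.15 m, r₂ = 1.28 m.
V = k[(1.06×10⁻⁶)/(2.15) + (2.14×10⁻⁶)/(1.28)] = 1.94×10⁴ V.

1.94×10⁴ V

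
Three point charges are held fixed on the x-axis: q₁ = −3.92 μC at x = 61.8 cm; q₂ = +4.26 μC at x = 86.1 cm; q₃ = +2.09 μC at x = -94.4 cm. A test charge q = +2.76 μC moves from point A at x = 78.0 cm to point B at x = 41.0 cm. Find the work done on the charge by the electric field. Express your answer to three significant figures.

The work done by the electric force is W_field = −ΔU = −q(V_B − V_A) = q(V_A − V_B).
At A: distances to the source charges are 0.162 m, 0.0810 m, 1.72 m; V_A = Σ kqᵢ/rᵢ = 2.66×10⁵ V.
At B: distances to the source charges are 0.208 m, 0.451 m, 1.35 m; V_B = Σ kqᵢ/rᵢ = -7.06×10⁴ V.
ΔV = V_B − V_A = -3.37×10⁵ V.
W_field = −qΔV = −(2.76×10⁻⁶ C)(-3.37×10⁵ V) = 0.930 J.

0.930 J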